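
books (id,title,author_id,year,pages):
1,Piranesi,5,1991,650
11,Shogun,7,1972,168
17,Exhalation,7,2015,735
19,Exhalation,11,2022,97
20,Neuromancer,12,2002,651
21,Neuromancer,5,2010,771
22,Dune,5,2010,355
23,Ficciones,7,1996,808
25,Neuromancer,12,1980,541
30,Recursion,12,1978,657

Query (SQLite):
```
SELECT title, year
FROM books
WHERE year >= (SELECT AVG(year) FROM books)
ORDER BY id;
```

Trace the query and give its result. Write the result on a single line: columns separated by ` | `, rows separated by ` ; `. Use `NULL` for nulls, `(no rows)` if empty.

Scalar subquery: AVG(year) over all books rows = 1997.6.
Keep rows where year >= that value.

Exhalation | 2015 ; Exhalation | 2022 ; Neuromancer | 2002 ; Neuromancer | 2010 ; Dune | 2010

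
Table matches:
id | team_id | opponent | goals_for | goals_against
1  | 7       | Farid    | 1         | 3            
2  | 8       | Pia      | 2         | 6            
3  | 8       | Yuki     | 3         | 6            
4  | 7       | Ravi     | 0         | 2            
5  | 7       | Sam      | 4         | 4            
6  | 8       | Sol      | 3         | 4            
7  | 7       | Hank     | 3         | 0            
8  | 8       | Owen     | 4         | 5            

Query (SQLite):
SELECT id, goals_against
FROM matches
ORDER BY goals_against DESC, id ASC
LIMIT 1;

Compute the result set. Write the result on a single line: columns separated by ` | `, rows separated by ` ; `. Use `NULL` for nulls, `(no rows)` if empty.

Sort by goals_against desc, tiebreak id asc: (6, id=2), (6, id=3), (5, id=8), (4, id=5) …. Take first 1.

2 | 6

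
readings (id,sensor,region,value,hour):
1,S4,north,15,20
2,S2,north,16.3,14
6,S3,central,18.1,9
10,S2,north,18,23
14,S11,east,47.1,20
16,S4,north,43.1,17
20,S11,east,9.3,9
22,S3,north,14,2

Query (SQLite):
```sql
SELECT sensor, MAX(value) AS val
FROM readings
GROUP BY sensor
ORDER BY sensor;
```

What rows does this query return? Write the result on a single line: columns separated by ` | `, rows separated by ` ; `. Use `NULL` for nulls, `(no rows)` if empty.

S11 | 47.1 ; S2 | 18 ; S3 | 18.1 ; S4 | 43.1

Partition readings by sensor; compute MAX(value) within each group.
  S11: ids {14, 20} → MAX(value)=47.1
  S2: ids {2, 10} → MAX(value)=18
  S3: ids {6, 22} → MAX(value)=18.1
  S4: ids {1, 16} → MAX(value)=43.1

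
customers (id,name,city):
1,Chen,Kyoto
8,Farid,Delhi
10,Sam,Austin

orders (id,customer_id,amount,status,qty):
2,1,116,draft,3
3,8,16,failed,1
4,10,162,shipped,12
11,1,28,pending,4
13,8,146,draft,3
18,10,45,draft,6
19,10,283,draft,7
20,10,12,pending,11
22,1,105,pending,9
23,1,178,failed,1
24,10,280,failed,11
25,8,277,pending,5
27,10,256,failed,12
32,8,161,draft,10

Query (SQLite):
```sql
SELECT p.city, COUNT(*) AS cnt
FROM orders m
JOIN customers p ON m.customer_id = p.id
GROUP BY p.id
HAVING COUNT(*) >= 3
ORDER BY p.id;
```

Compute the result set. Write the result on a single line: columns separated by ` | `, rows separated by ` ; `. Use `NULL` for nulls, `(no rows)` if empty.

Kyoto | 4 ; Delhi | 4 ; Austin | 6

Join each orders row to its customers via customer_id.
Group joined rows by customers.id; compute COUNT(*) per group.
HAVING: keep groups with count ≥ 3.
  1: ids {2, 11, 22, 23} → COUNT(*)=4
  8: ids {3, 13, 25, 32} → COUNT(*)=4
  10: ids {4, 18, 19, 20, 24, 27} → COUNT(*)=6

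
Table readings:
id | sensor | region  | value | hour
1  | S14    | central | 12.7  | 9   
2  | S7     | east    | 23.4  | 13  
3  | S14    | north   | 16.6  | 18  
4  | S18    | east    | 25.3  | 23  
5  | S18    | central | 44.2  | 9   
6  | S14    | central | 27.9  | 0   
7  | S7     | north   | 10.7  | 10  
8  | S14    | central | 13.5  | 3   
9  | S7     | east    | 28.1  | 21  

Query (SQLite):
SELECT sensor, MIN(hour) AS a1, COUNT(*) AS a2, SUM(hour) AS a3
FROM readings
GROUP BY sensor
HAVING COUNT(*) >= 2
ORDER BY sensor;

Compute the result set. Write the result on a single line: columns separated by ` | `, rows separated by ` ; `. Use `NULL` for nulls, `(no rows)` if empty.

Group readings by sensor.
Per group compute: MIN(hour), COUNT(*), SUM(hour).
HAVING: drop groups with fewer than 2 rows.
  S14: ids {1, 3, 6, 8} → MIN(hour)=0, COUNT(*)=4, SUM(hour)=30
  S18: ids {4, 5} → MIN(hour)=9, COUNT(*)=2, SUM(hour)=32
  S7: ids {2, 7, 9} → MIN(hour)=10, COUNT(*)=3, SUM(hour)=44

S14 | 0 | 4 | 30 ; S18 | 9 | 2 | 32 ; S7 | 10 | 3 | 44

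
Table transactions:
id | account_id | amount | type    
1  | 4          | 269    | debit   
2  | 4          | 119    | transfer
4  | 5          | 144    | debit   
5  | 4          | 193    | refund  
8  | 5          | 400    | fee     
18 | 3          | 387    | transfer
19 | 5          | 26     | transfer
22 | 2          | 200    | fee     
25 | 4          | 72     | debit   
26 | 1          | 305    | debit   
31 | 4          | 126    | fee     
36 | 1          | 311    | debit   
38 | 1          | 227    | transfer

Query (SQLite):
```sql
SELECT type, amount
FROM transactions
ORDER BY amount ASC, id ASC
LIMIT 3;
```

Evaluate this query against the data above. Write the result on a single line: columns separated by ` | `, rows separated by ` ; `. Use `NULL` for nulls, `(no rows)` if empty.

transfer | 26 ; debit | 72 ; transfer | 119

Sort by amount asc, tiebreak id asc: (26, id=19), (72, id=25), (119, id=2), (126, id=31), (144, id=4), (193, id=5) …. Take first 3.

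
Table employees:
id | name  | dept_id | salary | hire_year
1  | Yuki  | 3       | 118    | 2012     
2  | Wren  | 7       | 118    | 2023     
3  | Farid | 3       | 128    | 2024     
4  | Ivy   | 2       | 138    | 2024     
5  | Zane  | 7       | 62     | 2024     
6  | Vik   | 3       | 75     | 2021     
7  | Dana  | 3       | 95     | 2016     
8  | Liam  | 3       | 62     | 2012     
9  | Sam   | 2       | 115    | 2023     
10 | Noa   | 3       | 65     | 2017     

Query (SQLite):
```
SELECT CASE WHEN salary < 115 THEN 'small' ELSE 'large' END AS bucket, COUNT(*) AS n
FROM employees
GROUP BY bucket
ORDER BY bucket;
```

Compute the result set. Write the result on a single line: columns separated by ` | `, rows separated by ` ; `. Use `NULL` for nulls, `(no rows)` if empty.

Bucket rows by salary < 115 → 'small' else 'large'; count each bucket.

large | 5 ; small | 5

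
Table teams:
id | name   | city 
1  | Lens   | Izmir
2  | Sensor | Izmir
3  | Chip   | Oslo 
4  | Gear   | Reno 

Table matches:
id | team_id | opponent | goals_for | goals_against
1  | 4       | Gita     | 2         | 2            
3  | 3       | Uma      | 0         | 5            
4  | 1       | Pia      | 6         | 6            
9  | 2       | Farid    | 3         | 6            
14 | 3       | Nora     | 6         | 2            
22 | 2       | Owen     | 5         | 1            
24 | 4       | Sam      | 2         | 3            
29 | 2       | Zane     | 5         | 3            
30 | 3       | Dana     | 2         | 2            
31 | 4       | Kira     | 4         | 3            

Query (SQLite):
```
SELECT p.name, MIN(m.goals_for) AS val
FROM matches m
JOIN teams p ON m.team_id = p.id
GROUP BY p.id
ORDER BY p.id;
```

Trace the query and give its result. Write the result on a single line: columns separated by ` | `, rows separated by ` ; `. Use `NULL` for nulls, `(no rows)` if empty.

Join each matches row to its teams via team_id.
Group joined rows by teams.id; compute MIN(m.goals_for) per group.
  1: ids {4} → MIN(m.goals_for)=6
  2: ids {9, 22, 29} → MIN(m.goals_for)=3
  3: ids {3, 14, 30} → MIN(m.goals_for)=0
  4: ids {1, 24, 31} → MIN(m.goals_for)=2

Lens | 6 ; Sensor | 3 ; Chip | 0 ; Gear | 2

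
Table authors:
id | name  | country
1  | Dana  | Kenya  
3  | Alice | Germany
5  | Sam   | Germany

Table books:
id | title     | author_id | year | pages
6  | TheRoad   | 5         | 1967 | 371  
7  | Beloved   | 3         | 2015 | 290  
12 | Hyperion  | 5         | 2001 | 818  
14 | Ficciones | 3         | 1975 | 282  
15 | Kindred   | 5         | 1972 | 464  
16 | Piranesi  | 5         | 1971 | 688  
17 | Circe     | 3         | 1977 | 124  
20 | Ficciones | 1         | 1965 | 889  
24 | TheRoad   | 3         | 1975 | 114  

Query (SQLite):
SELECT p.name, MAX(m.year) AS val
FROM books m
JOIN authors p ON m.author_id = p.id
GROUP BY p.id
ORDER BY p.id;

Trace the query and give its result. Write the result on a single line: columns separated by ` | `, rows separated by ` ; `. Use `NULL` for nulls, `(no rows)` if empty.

Join each books row to its authors via author_id.
Group joined rows by authors.id; compute MAX(m.year) per group.
  1: ids {20} → MAX(m.year)=1965
  3: ids {7, 14, 17, 24} → MAX(m.year)=2015
  5: ids {6, 12, 15, 16} → MAX(m.year)=2001

Dana | 1965 ; Alice | 2015 ; Sam | 2001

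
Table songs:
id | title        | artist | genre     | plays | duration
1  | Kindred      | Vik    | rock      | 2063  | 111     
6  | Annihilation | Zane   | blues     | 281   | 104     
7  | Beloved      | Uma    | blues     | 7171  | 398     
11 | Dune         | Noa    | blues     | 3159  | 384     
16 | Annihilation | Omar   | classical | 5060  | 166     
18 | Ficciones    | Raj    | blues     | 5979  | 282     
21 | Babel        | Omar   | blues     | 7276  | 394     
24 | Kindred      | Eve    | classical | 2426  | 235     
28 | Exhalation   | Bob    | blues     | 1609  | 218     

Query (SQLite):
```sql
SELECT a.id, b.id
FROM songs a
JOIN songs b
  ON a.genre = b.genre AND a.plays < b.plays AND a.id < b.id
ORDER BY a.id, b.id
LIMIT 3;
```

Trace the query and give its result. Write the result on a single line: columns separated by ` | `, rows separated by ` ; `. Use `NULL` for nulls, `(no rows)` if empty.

6 | 7 ; 6 | 11 ; 6 | 18

Pairs (a,b) with same genre, a.plays < b.plays, a.id < b.id.
genre groups: blues:{6,7,11,18,21,28} classical:{16,24} rock:{1}
Ordered by (a.id, b.id); first 3.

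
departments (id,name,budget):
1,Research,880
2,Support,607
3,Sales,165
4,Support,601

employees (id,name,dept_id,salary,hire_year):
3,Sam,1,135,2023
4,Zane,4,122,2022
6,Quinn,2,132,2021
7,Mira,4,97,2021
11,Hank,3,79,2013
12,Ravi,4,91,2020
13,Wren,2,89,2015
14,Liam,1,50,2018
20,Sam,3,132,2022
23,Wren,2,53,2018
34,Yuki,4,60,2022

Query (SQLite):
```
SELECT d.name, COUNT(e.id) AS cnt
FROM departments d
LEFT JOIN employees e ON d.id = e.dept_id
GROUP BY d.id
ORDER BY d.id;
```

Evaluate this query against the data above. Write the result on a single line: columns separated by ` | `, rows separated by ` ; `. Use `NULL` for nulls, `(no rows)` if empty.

LEFT JOIN keeps every departments row; unmatched ones get NULL for employees columns.
Group by departments.id and compute COUNT(e.id). COUNT(col) of an all-NULL group is 0.
  1: ids {3, 14} → COUNT(e.id)=2
  2: ids {6, 13, 23} → COUNT(e.id)=3
  3: ids {11, 20} → COUNT(e.id)=2
  4: ids {4, 7, 12, 34} → COUNT(e.id)=4

Research | 2 ; Support | 3 ; Sales | 2 ; Support | 4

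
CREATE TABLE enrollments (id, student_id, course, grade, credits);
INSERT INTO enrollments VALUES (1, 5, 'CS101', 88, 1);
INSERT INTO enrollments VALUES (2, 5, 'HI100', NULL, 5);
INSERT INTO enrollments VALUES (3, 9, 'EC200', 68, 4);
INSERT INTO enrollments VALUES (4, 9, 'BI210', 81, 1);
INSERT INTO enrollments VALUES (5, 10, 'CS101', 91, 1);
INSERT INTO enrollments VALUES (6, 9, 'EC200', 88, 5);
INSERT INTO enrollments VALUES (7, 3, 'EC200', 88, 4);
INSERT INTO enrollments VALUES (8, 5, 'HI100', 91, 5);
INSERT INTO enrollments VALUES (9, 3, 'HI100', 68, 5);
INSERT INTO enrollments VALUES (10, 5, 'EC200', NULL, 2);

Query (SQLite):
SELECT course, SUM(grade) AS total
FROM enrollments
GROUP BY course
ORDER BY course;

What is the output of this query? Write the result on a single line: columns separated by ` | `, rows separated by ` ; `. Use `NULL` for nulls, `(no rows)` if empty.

Partition enrollments by course; compute SUM(grade) within each group.
  BI210: ids {4} → SUM(grade)=81
  CS101: ids {1, 5} → SUM(grade)=179
  EC200: ids {3, 6, 7, 10} → SUM(grade)=244
  HI100: ids {2, 8, 9} → SUM(grade)=159

BI210 | 81 ; CS101 | 179 ; EC200 | 244 ; HI100 | 159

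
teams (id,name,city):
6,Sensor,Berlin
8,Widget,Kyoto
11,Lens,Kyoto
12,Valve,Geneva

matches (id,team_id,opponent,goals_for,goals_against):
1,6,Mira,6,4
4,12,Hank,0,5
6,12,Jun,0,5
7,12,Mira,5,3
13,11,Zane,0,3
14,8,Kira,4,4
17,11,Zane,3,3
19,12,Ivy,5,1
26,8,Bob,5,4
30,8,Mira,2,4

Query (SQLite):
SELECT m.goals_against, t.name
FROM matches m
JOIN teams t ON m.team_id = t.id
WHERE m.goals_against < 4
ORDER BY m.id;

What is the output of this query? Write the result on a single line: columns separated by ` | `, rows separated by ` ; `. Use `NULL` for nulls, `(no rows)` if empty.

3 | Valve ; 3 | Lens ; 3 | Lens ; 1 | Valve

Each matches row matches the teams row where team_id = teams.id.
Then keep rows with m.goals_against < 4.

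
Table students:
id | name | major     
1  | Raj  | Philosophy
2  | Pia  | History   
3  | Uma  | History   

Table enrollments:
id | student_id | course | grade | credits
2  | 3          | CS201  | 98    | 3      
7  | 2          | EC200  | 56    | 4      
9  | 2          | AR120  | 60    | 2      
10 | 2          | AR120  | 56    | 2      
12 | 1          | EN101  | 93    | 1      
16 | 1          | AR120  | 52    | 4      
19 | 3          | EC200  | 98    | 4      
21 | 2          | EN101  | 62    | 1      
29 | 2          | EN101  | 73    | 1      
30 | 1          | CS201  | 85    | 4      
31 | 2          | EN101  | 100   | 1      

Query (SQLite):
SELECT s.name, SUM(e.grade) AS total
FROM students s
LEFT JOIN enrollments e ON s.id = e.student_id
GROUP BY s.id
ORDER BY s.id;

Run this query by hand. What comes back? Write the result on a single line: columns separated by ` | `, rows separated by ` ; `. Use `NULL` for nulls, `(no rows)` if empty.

Raj | 230 ; Pia | 407 ; Uma | 196

LEFT JOIN keeps every students row; unmatched ones get NULL for enrollments columns.
Group by students.id and compute SUM(e.grade). SUM over an all-NULL group is NULL.
  1: ids {12, 16, 30} → SUM(e.grade)=230
  2: ids {7, 9, 10, 21, 29, 31} → SUM(e.grade)=407
  3: ids {2, 19} → SUM(e.grade)=196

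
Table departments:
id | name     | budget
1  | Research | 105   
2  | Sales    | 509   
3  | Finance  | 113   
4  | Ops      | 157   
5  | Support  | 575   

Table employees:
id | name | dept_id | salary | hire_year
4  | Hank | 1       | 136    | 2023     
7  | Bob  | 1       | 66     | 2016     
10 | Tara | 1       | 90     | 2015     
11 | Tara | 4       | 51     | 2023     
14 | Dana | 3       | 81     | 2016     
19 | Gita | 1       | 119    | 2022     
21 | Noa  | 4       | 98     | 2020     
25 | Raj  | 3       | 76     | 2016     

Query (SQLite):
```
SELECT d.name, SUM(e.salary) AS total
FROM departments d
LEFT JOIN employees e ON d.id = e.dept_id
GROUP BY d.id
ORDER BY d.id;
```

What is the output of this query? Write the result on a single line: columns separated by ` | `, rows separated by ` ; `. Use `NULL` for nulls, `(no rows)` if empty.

Research | 411 ; Sales | NULL ; Finance | 157 ; Ops | 149 ; Support | NULL

LEFT JOIN keeps every departments row; unmatched ones get NULL for employees columns.
Group by departments.id and compute SUM(e.salary). SUM over an all-NULL group is NULL.
  1: ids {4, 7, 10, 19} → SUM(e.salary)=411
  2: ids {—} → SUM(e.salary)=NULL
  3: ids {14, 25} → SUM(e.salary)=157
  4: ids {11, 21} → SUM(e.salary)=149
  5: ids {—} → SUM(e.salary)=NULL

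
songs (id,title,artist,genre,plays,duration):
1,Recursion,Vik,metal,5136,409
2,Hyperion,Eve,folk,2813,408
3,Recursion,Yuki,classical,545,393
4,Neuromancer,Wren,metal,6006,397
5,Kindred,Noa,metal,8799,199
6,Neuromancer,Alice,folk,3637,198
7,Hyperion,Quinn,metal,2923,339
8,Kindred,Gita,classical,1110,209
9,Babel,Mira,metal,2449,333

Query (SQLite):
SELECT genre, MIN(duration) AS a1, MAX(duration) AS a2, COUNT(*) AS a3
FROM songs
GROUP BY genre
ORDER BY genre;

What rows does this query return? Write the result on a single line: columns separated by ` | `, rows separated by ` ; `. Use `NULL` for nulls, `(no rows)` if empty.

classical | 209 | 393 | 2 ; folk | 198 | 408 | 2 ; metal | 199 | 409 | 5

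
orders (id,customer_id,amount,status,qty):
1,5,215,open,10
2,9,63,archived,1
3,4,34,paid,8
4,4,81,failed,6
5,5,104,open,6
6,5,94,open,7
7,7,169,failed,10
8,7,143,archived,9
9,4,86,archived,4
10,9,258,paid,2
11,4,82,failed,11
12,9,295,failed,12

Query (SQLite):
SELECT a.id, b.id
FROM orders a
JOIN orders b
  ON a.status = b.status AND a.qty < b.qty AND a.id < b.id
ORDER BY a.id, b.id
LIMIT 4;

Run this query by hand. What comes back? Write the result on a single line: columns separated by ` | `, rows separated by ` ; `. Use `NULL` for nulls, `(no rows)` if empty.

2 | 8 ; 2 | 9 ; 4 | 7 ; 4 | 11

Pairs (a,b) with same status, a.qty < b.qty, a.id < b.id.
status groups: archived:{2,8,9} failed:{4,7,11,12} open:{1,5,6} paid:{3,10}
Ordered by (a.id, b.id); first 4.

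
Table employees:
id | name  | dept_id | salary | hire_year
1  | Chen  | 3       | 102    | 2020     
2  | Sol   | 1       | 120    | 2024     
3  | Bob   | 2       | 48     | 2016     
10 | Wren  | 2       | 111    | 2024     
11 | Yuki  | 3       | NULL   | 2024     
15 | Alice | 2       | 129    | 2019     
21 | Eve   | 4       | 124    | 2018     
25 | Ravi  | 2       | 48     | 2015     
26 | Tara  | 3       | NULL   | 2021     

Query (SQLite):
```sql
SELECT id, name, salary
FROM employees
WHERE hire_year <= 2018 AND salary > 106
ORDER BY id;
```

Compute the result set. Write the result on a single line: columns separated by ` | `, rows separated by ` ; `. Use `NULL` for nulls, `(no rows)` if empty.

21 | Eve | 124

hire_year <= 2018: ids {3, 21, 25}
salary > 106: ids {2, 10, 15, 21}
Combine with AND.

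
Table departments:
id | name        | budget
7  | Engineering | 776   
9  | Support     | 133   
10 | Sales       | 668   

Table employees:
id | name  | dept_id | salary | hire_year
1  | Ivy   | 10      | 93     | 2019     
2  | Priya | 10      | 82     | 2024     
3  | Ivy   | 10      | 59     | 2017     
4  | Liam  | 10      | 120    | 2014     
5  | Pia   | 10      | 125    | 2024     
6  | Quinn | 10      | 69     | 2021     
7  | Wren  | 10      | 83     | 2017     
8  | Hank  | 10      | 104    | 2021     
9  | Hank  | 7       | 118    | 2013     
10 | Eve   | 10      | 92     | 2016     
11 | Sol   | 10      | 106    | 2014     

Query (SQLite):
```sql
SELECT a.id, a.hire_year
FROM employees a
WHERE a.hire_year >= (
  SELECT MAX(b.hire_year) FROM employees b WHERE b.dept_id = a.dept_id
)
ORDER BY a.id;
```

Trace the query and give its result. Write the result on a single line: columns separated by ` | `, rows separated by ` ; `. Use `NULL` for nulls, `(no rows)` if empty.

2 | 2024 ; 5 | 2024 ; 9 | 2013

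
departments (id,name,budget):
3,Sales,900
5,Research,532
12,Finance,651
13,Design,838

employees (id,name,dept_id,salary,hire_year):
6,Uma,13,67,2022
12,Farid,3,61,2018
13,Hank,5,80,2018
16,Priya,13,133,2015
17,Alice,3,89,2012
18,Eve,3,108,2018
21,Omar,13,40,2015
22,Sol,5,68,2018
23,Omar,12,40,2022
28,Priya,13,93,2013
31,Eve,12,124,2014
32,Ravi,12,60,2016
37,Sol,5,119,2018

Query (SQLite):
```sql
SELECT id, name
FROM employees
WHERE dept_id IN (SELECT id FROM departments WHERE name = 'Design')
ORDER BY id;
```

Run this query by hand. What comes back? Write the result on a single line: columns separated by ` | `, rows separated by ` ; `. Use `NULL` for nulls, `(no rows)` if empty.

6 | Uma ; 16 | Priya ; 21 | Omar ; 28 | Priya

Inner query: departments.id where name = 'Design'.
Outer: keep employees rows whose dept_id is in that set.
Inner query → {13}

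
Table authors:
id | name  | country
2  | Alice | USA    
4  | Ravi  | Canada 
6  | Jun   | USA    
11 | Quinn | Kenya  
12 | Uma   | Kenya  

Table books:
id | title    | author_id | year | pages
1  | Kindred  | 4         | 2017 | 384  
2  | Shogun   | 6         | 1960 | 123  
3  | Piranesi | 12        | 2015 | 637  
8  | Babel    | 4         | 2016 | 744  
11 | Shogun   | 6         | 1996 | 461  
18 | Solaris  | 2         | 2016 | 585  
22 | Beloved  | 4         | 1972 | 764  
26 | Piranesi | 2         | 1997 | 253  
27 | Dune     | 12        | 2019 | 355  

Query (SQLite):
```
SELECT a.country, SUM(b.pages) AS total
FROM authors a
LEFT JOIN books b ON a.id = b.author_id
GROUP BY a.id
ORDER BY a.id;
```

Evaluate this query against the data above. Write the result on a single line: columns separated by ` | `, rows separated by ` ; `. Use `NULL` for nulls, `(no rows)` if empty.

LEFT JOIN keeps every authors row; unmatched ones get NULL for books columns.
Group by authors.id and compute SUM(b.pages). SUM over an all-NULL group is NULL.
  2: ids {18, 26} → SUM(b.pages)=838
  4: ids {1, 8, 22} → SUM(b.pages)=1892
  6: ids {2, 11} → SUM(b.pages)=584
  11: ids {—} → SUM(b.pages)=NULL
  12: ids {3, 27} → SUM(b.pages)=992

USA | 838 ; Canada | 1892 ; USA | 584 ; Kenya | NULL ; Kenya | 992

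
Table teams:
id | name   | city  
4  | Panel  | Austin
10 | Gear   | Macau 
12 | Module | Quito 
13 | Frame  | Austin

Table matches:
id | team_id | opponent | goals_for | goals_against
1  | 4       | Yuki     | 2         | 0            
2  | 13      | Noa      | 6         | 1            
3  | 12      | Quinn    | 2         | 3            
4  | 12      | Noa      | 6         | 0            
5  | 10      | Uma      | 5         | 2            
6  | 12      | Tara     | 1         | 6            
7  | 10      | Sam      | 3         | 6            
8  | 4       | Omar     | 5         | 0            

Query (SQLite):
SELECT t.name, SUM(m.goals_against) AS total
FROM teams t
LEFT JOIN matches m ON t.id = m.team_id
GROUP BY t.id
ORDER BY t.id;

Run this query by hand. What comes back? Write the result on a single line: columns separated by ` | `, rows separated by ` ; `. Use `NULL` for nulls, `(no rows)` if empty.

Panel | 0 ; Gear | 8 ; Module | 9 ; Frame | 1

LEFT JOIN keeps every teams row; unmatched ones get NULL for matches columns.
Group by teams.id and compute SUM(m.goals_against). SUM over an all-NULL group is NULL.
  4: ids {1, 8} → SUM(m.goals_against)=0
  10: ids {5, 7} → SUM(m.goals_against)=8
  12: ids {3, 4, 6} → SUM(m.goals_against)=9
  13: ids {2} → SUM(m.goals_against)=1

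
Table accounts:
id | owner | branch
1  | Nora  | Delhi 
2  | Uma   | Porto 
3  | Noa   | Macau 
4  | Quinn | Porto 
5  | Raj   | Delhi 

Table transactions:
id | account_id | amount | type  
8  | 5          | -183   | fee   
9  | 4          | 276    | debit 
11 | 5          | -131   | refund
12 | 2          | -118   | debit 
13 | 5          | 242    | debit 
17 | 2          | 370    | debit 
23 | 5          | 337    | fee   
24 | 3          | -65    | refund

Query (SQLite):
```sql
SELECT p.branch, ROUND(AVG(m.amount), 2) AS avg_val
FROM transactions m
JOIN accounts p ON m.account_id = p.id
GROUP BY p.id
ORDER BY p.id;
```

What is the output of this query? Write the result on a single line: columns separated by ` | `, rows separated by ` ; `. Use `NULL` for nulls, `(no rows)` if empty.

Porto | 126 ; Macau | -65 ; Porto | 276 ; Delhi | 66.25

Join each transactions row to its accounts via account_id.
Group joined rows by accounts.id; compute ROUND(AVG(m.amount), 2) per group.
  2: ids {12, 17} → ROUND(AVG(m.amount), 2)=126
  3: ids {24} → ROUND(AVG(m.amount), 2)=-65
  4: ids {9} → ROUND(AVG(m.amount), 2)=276
  5: ids {8, 11, 13, 23} → ROUND(AVG(m.amount), 2)=66.25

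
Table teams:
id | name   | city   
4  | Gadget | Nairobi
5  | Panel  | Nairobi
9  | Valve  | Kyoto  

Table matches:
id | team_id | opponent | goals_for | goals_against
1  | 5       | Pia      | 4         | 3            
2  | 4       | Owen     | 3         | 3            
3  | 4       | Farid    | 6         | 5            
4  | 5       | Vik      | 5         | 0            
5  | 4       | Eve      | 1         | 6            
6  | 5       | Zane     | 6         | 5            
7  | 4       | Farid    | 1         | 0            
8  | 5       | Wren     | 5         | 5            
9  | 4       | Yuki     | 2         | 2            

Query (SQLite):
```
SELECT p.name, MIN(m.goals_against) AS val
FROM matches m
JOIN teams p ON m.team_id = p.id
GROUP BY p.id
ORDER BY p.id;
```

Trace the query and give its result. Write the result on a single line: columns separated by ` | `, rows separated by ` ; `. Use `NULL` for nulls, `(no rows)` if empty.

Join each matches row to its teams via team_id.
Group joined rows by teams.id; compute MIN(m.goals_against) per group.
  4: ids {2, 3, 5, 7, 9} → MIN(m.goals_against)=0
  5: ids {1, 4, 6, 8} → MIN(m.goals_against)=0

Gadget | 0 ; Panel | 0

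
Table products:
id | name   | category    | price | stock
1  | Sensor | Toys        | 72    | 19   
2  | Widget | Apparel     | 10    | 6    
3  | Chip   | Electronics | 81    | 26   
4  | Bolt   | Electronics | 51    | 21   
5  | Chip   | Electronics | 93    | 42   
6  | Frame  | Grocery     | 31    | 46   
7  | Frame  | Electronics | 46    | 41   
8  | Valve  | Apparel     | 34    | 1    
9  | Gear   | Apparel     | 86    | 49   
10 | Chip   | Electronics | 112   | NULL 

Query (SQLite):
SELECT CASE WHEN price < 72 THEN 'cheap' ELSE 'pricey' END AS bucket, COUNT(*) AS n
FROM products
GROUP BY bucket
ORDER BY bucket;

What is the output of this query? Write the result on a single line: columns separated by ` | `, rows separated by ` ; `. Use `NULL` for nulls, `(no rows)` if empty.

cheap | 5 ; pricey | 5

Bucket rows by price < 72 → 'cheap' else 'pricey'; count each bucket.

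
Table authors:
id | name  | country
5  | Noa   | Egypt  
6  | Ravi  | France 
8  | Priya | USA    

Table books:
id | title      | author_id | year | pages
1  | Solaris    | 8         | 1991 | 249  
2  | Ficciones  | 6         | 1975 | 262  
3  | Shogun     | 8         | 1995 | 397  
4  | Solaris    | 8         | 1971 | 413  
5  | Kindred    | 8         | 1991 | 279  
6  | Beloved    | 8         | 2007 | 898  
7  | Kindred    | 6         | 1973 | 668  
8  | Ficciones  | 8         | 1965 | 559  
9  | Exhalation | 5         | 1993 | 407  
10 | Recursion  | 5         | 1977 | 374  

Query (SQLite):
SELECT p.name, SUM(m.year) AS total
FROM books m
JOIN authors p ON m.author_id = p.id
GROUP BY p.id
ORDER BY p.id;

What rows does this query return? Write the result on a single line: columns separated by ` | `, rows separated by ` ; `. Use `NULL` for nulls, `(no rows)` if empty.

Join each books row to its authors via author_id.
Group joined rows by authors.id; compute SUM(m.year) per group.
  5: ids {9, 10} → SUM(m.year)=3970
  6: ids {2, 7} → SUM(m.year)=3948
  8: ids {1, 3, 4, 5, 6, 8} → SUM(m.year)=11920

Noa | 3970 ; Ravi | 3948 ; Priya | 11920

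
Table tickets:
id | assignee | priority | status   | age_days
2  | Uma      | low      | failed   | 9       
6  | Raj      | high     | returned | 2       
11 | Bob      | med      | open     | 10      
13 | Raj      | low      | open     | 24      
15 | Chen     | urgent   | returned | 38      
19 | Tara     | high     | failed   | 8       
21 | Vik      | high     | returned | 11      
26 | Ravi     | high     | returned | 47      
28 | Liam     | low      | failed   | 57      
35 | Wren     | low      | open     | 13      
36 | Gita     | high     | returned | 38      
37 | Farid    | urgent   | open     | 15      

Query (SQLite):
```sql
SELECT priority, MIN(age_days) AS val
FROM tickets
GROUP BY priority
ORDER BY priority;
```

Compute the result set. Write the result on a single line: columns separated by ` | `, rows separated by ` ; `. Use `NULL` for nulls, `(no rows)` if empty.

Partition tickets by priority; compute MIN(age_days) within each group.
  high: ids {6, 19, 21, 26, 36} → MIN(age_days)=2
  low: ids {2, 13, 28, 35} → MIN(age_days)=9
  med: ids {11} → MIN(age_days)=10
  urgent: ids {15, 37} → MIN(age_days)=15

high | 2 ; low | 9 ; med | 10 ; urgent | 15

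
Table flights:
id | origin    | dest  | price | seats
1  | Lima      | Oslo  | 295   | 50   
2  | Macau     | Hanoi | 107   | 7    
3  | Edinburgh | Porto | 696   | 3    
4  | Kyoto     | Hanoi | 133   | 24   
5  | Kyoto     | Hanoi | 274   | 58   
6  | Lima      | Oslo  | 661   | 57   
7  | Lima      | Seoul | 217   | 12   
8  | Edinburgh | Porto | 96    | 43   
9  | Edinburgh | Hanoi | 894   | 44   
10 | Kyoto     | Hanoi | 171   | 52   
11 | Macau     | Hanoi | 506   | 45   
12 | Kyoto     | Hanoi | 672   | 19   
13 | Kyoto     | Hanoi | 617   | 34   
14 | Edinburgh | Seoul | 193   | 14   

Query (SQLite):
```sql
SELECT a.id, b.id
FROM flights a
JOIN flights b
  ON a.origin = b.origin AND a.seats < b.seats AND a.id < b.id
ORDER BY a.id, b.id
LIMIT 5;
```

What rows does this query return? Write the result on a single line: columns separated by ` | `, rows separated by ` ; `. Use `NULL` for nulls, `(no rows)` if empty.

1 | 6 ; 2 | 11 ; 3 | 8 ; 3 | 9 ; 3 | 14

Pairs (a,b) with same origin, a.seats < b.seats, a.id < b.id.
origin groups: Edinburgh:{3,8,9,14} Kyoto:{4,5,10,12,13} Lima:{1,6,7} Macau:{2,11}
Ordered by (a.id, b.id); first 5.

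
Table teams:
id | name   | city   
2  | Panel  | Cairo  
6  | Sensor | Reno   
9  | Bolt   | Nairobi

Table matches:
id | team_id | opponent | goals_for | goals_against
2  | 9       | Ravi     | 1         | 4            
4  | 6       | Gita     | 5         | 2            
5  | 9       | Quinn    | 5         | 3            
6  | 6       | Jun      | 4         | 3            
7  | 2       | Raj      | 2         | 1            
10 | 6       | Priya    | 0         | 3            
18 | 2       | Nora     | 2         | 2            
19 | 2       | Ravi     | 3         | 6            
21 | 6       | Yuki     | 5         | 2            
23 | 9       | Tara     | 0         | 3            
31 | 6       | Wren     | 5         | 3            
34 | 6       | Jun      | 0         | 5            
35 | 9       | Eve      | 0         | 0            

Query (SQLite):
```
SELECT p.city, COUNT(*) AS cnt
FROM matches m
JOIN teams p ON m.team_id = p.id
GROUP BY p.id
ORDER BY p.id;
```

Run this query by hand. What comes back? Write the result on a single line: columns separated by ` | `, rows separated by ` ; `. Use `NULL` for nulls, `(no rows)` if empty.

Join each matches row to its teams via team_id.
Group joined rows by teams.id; compute COUNT(*) per group.
  2: ids {7, 18, 19} → COUNT(*)=3
  6: ids {4, 6, 10, 21, 31, 34} → COUNT(*)=6
  9: ids {2, 5, 23, 35} → COUNT(*)=4

Cairo | 3 ; Reno | 6 ; Nairobi | 4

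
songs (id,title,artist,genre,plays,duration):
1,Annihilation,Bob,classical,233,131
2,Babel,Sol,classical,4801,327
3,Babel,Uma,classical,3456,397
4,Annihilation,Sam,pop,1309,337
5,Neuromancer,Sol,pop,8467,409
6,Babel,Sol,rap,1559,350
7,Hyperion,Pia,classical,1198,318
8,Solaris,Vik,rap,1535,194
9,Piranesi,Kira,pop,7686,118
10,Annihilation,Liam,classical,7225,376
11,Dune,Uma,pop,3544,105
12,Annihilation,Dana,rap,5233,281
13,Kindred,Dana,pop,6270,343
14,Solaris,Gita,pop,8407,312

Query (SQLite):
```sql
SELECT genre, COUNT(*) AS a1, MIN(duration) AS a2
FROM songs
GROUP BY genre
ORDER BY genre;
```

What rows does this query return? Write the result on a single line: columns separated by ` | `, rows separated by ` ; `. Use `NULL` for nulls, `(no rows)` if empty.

Group songs by genre.
Per group compute: COUNT(*), MIN(duration).
  classical: ids {1, 2, 3, 7, 10} → COUNT(*)=5, MIN(duration)=131
  pop: ids {4, 5, 9, 11, 13, 14} → COUNT(*)=6, MIN(duration)=105
  rap: ids {6, 8, 12} → COUNT(*)=3, MIN(duration)=194

classical | 5 | 131 ; pop | 6 | 105 ; rap | 3 | 194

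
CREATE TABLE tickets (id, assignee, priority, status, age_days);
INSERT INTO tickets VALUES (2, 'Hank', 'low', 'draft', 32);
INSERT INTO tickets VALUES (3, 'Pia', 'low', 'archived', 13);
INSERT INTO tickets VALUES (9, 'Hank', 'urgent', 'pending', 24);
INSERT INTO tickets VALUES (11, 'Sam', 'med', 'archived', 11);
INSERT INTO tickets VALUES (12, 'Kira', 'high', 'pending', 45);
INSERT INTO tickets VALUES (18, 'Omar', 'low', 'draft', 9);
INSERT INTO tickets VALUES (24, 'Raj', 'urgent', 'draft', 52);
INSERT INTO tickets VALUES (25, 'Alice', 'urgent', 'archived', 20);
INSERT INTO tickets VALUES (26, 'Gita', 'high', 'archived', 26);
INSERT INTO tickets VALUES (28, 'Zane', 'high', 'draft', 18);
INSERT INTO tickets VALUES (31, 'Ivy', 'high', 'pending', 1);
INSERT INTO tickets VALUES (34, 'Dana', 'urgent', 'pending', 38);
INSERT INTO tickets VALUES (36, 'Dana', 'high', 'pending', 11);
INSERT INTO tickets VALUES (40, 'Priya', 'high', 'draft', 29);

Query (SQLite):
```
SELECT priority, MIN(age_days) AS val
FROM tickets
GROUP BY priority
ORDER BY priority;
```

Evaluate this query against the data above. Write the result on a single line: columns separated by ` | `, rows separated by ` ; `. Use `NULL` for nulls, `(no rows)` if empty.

high | 1 ; low | 9 ; med | 11 ; urgent | 20

Partition tickets by priority; compute MIN(age_days) within each group.
  high: ids {12, 26, 28, 31, 36, 40} → MIN(age_days)=1
  low: ids {2, 3, 18} → MIN(age_days)=9
  med: ids {11} → MIN(age_days)=11
  urgent: ids {9, 24, 25, 34} → MIN(age_days)=20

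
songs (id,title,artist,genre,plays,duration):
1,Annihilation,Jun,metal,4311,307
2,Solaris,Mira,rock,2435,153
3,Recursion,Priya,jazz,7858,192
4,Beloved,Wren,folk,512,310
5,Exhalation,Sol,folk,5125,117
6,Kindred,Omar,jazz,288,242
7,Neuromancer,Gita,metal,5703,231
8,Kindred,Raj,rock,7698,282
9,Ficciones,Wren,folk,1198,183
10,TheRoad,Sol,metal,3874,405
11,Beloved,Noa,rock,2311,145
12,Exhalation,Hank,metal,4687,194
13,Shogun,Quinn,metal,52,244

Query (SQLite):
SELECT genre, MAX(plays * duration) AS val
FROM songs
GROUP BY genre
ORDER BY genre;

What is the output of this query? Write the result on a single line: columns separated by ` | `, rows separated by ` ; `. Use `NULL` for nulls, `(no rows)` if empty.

folk | 599625 ; jazz | 1508736 ; metal | 1568970 ; rock | 2170836

For each row compute plays * duration.
Group by genre; take MAX of the expression per group.
  folk: ids {4, 5, 9} → MAX(plays * duration)=599625
  jazz: ids {3, 6} → MAX(plays * duration)=1508736
  metal: ids {1, 7, 10, 12, 13} → MAX(plays * duration)=1568970
  rock: ids {2, 8, 11} → MAX(plays * duration)=2170836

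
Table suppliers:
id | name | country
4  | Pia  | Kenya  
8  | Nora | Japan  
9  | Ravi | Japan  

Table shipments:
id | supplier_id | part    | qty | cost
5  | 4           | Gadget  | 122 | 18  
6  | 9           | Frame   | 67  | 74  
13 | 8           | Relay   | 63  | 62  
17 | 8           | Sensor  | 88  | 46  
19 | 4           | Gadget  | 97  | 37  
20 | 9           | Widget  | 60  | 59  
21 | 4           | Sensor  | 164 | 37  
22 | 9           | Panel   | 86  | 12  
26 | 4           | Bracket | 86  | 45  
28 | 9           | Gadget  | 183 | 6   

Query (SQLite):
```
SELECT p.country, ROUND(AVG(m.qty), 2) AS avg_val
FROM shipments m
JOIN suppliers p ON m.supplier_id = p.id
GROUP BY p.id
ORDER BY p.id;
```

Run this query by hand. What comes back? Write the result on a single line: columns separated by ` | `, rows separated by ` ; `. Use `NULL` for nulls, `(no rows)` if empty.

Kenya | 117.25 ; Japan | 75.5 ; Japan | 99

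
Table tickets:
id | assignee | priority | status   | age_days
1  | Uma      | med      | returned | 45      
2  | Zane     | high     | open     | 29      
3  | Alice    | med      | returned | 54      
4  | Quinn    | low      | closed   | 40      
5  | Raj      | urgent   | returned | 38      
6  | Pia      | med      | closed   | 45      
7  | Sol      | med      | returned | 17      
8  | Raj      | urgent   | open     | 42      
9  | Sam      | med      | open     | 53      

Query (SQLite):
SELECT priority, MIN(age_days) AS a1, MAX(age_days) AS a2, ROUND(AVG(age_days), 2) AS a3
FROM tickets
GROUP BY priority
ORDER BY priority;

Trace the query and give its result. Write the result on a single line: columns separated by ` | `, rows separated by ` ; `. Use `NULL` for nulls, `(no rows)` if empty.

Group tickets by priority.
Per group compute: MIN(age_days), MAX(age_days), ROUND(AVG(age_days), 2).
  high: ids {2} → MIN(age_days)=29, MAX(age_days)=29, ROUND(AVG(age_days), 2)=29
  low: ids {4} → MIN(age_days)=40, MAX(age_days)=40, ROUND(AVG(age_days), 2)=40
  med: ids {1, 3, 6, 7, 9} → MIN(age_days)=17, MAX(age_days)=54, ROUND(AVG(age_days), 2)=42.8
  urgent: ids {5, 8} → MIN(age_days)=38, MAX(age_days)=42, ROUND(AVG(age_days), 2)=40

high | 29 | 29 | 29 ; low | 40 | 40 | 40 ; med | 17 | 54 | 42.8 ; urgent | 38 | 42 | 40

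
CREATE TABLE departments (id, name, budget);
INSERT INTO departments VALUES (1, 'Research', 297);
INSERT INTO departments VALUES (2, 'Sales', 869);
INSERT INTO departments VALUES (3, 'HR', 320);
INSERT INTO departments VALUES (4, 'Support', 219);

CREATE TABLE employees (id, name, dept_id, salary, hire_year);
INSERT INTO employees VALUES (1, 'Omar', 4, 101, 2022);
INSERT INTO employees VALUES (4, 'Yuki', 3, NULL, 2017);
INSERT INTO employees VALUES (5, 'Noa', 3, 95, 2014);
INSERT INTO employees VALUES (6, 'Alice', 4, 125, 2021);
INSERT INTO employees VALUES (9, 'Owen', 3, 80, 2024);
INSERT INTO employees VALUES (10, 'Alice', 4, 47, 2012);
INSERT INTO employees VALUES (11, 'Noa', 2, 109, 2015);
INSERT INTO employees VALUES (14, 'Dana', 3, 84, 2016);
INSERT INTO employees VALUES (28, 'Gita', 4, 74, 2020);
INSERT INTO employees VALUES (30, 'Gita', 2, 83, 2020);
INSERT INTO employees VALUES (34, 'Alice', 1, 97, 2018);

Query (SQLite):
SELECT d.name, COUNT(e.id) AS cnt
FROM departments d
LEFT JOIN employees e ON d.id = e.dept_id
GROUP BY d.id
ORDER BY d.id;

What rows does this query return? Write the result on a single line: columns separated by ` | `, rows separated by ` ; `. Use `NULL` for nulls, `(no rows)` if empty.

Research | 1 ; Sales | 2 ; HR | 4 ; Support | 4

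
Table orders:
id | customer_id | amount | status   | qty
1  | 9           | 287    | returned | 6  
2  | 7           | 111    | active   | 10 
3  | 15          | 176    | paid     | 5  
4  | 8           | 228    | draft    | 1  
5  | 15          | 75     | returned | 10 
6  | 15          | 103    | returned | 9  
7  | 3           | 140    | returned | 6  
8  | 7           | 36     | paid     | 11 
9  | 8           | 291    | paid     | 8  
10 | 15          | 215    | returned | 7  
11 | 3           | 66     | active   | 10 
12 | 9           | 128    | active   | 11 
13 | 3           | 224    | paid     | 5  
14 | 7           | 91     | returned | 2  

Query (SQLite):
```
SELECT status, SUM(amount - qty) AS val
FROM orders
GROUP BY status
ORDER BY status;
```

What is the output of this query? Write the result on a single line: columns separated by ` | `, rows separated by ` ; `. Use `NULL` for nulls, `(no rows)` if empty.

For each row compute amount - qty.
Group by status; take SUM of the expression per group.
  active: ids {2, 11, 12} → SUM(amount - qty)=274
  draft: ids {4} → SUM(amount - qty)=227
  paid: ids {3, 8, 9, 13} → SUM(amount - qty)=698
  returned: ids {1, 5, 6, 7, 10, 14} → SUM(amount - qty)=871

active | 274 ; draft | 227 ; paid | 698 ; returned | 871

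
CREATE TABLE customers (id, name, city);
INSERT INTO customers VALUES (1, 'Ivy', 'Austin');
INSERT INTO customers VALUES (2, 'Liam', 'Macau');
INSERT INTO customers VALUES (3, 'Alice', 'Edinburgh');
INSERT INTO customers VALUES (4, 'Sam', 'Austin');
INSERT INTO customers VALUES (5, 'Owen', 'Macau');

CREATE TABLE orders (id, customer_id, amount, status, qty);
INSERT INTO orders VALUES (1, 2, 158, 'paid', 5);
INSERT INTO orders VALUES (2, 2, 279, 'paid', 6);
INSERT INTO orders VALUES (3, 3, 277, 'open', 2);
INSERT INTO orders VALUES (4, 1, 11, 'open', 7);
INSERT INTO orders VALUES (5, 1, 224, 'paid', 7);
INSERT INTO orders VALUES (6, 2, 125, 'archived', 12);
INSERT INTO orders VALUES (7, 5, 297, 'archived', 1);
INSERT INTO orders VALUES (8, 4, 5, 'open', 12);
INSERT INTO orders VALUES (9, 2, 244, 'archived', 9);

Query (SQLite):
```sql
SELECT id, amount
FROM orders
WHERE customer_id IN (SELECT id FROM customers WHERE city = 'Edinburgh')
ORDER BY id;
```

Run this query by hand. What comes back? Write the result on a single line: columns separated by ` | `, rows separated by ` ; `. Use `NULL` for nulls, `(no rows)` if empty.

3 | 277

Inner query: customers.id where city = 'Edinburgh'.
Outer: keep orders rows whose customer_id is in that set.
Inner query → {3}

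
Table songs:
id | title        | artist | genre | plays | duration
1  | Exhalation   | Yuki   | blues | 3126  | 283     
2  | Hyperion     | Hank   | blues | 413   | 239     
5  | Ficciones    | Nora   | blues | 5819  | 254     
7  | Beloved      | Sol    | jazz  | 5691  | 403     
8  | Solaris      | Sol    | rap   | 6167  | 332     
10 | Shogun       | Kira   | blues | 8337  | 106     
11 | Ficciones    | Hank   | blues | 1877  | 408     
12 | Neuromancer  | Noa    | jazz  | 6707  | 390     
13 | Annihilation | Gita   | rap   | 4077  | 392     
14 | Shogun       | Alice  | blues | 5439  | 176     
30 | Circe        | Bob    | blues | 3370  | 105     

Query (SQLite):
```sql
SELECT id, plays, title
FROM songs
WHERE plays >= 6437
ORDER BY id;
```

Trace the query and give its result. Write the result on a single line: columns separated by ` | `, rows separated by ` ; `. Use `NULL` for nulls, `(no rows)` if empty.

plays >= 6437: ids {10, 12}

10 | 8337 | Shogun ; 12 | 6707 | Neuromancer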